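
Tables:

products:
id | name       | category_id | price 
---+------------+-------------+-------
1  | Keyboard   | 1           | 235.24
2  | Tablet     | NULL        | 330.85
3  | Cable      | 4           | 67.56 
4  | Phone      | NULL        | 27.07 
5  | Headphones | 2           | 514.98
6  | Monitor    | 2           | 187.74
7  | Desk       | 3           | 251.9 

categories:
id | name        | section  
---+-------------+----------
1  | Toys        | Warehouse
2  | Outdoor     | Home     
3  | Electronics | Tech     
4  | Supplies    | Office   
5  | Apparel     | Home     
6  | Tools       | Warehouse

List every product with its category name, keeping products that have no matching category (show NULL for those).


LEFT JOIN keeps every row from products (the left table); where category_id has no match in categories, the category columns become NULL. Walk through each product:
  - product 1 (Keyboard): category_id=1 -> matches Toys
  - product 2 (Tablet): category_id=NULL, no match -> kept with NULL
  - product 3 (Cable): category_id=4 -> matches Supplies
  - product 4 (Phone): category_id=NULL, no match -> kept with NULL
  - product 5 (Headphones): category_id=2 -> matches Outdoor
  - product 6 (Monitor): category_id=2 -> matches Outdoor
  - product 7 (Desk): category_id=3 -> matches Electronics
All 7 rows appear; 2 have NULL category.

SQL:
SELECT a.name, b.name AS category
FROM products a
LEFT JOIN categories b ON a.category_id = b.id

Result:
name       | category   
-----------+------------
Keyboard   | Toys       
Tablet     | NULL       
Cable      | Supplies   
Phone      | NULL       
Headphones | Outdoor    
Monitor    | Outdoor    
Desk       | Electronics


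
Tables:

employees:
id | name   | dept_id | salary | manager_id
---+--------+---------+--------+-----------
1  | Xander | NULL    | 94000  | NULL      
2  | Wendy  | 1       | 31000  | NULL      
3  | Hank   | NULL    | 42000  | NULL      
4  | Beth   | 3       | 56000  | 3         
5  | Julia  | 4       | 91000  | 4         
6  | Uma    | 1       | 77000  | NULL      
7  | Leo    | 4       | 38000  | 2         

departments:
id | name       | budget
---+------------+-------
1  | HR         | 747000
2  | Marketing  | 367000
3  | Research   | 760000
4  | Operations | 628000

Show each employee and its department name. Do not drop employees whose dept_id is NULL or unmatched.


LEFT JOIN keeps every row from employees (the left table); where dept_id has no match in departments, the department columns become NULL. Walk through each employee:
  - employee 1 (Xander): dept_id=NULL, no match -> kept with NULL
  - employee 2 (Wendy): dept_id=1 -> matches HR
  - employee 3 (Hank): dept_id=NULL, no match -> kept with NULL
  - employee 4 (Beth): dept_id=3 -> matches Research
  - employee 5 (Julia): dept_id=4 -> matches Operations
  - employee 6 (Uma): dept_id=1 -> matches HR
  - employee 7 (Leo): dept_id=4 -> matches Operations
All 7 rows appear; 2 have NULL department.

SQL:
SELECT a.name, b.name AS department
FROM employees a
LEFT JOIN departments b ON a.dept_id = b.id

Result:
name   | department
-------+-----------
Xander | NULL      
Wendy  | HR        
Hank   | NULL      
Beth   | Research  
Julia  | Operations
Uma    | HR        
Leo    | Operations


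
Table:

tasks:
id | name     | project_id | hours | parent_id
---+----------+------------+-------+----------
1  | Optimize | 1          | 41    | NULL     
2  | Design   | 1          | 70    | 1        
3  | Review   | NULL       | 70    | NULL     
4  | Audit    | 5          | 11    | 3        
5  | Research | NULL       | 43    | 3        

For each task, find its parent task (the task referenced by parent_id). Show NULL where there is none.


This is a self-join: tasks is joined to a second copy of itself, matching each row's parent_id to another row's id. Use LEFT JOIN so rows with parent_id=NULL are kept.
  - task 1 (Optimize): parent_id=NULL -> NULL
  - task 2 (Design): parent_id=1 -> Optimize
  - task 3 (Review): parent_id=NULL -> NULL
  - task 4 (Audit): parent_id=3 -> Review
  - task 5 (Research): parent_id=3 -> Review

SQL:
SELECT a.name AS item, b.name AS parent
FROM tasks a
LEFT JOIN tasks b ON a.parent_id = b.id

Result:
item     | parent  
---------+---------
Optimize | NULL    
Design   | Optimize
Review   | NULL    
Audit    | Review  
Research | Review  


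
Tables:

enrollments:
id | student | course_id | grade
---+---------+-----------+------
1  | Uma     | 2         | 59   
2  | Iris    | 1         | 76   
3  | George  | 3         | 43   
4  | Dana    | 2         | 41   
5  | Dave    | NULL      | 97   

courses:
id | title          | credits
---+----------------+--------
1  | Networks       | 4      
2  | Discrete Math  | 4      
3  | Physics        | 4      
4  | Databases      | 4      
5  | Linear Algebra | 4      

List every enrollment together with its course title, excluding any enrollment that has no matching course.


INNER JOIN keeps only enrollments rows whose course_id matches an id in courses. Walk through each enrollment:
  - enrollment 1 (Uma): course_id=2 -> matches Discrete Math
  - enrollment 2 (Iris): course_id=1 -> matches Networks
  - enrollment 3 (George): course_id=3 -> matches Physics
  - enrollment 4 (Dana): course_id=2 -> matches Discrete Math
  - enrollment 5 (Dave): course_id=NULL, no match -> dropped
So 1 of 5 rows is dropped.

SQL:
SELECT a.student, b.title AS course
FROM enrollments a
INNER JOIN courses b ON a.course_id = b.id

Result:
student | course       
--------+--------------
Uma     | Discrete Math
Iris    | Networks     
George  | Physics      
Dana    | Discrete Math


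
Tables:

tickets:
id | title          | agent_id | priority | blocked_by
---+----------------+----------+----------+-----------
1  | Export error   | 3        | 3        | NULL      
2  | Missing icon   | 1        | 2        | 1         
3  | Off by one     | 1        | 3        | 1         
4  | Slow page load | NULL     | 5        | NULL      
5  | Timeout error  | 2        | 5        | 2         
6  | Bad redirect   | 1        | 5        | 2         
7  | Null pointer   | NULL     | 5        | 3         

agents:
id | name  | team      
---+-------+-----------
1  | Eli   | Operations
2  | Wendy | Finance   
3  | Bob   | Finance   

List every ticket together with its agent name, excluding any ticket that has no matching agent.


INNER JOIN keeps only tickets rows whose agent_id matches an id in agents. Walk through each ticket:
  - ticket 1 (Export error): agent_id=3 -> matches Bob
  - ticket 2 (Missing icon): agent_id=1 -> matches Eli
  - ticket 3 (Off by one): agent_id=1 -> matches Eli
  - ticket 4 (Slow page load): agent_id=NULL, no match -> dropped
  - ticket 5 (Timeout error): agent_id=2 -> matches Wendy
  - ticket 6 (Bad redirect): agent_id=1 -> matches Eli
  - ticket 7 (Null pointer): agent_id=NULL, no match -> dropped
So 2 of 7 rows are dropped.

SQL:
SELECT a.title, b.name AS agent
FROM tickets a
INNER JOIN agents b ON a.agent_id = b.id

Result:
title         | agent
--------------+------
Export error  | Bob  
Missing icon  | Eli  
Off by one    | Eli  
Timeout error | Wendy
Bad redirect  | Eli  


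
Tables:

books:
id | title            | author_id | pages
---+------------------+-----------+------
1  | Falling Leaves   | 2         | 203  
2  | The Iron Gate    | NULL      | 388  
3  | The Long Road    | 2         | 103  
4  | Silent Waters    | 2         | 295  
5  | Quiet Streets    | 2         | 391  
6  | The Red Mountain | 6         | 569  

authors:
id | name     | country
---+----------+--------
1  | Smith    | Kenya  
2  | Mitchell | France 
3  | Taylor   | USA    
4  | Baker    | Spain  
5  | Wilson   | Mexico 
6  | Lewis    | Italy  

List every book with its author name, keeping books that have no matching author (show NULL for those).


LEFT JOIN keeps every row from books (the left table); where author_id has no match in authors, the author columns become NULL. Walk through each book:
  - book 1 (Falling Leaves): author_id=2 -> matches Mitchell
  - book 2 (The Iron Gate): author_id=NULL, no match -> kept with NULL
  - book 3 (The Long Road): author_id=2 -> matches Mitchell
  - book 4 (Silent Waters): author_id=2 -> matches Mitchell
  - book 5 (Quiet Streets): author_id=2 -> matches Mitchell
  - book 6 (The Red Mountain): author_id=6 -> matches Lewis
All 6 rows appear; 1 has NULL author.

SQL:
SELECT a.title, b.name AS author
FROM books a
LEFT JOIN authors b ON a.author_id = b.id

Result:
title            | author  
-----------------+---------
Falling Leaves   | Mitchell
The Iron Gate    | NULL    
The Long Road    | Mitchell
Silent Waters    | Mitchell
Quiet Streets    | Mitchell
The Red Mountain | Lewis   


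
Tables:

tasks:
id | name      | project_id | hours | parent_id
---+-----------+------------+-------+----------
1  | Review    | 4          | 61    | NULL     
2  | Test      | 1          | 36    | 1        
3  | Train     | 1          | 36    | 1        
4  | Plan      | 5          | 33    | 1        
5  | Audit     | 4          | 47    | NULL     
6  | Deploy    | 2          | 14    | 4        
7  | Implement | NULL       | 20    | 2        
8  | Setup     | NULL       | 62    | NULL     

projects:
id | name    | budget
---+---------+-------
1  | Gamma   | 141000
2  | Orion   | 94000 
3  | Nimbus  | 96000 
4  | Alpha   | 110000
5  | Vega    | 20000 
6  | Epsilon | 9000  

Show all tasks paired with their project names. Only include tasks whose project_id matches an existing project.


INNER JOIN keeps only tasks rows whose project_id matches an id in projects. Walk through each task:
  - task 1 (Review): project_id=4 -> matches Alpha
  - task 2 (Test): project_id=1 -> matches Gamma
  - task 3 (Train): project_id=1 -> matches Gamma
  - task 4 (Plan): project_id=5 -> matches Vega
  - task 5 (Audit): project_id=4 -> matches Alpha
  - task 6 (Deploy): project_id=2 -> matches Orion
  - task 7 (Implement): project_id=NULL, no match -> dropped
  - task 8 (Setup): project_id=NULL, no match -> dropped
So 2 of 8 rows are dropped.

SQL:
SELECT a.name, b.name AS project
FROM tasks a
INNER JOIN projects b ON a.project_id = b.id

Result:
name   | project
-------+--------
Review | Alpha  
Test   | Gamma  
Train  | Gamma  
Plan   | Vega   
Audit  | Alpha  
Deploy | Orion  


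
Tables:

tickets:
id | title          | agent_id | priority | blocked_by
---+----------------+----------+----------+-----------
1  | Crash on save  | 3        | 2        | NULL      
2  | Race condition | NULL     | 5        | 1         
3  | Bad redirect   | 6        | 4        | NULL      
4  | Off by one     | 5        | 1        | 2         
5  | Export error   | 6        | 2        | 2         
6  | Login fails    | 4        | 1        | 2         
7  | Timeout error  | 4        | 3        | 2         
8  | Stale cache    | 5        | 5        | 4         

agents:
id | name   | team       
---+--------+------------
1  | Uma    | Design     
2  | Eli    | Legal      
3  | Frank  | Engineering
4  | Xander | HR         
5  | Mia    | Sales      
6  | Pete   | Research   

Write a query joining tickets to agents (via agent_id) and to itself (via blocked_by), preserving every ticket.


Two LEFT JOINs from the same base table tickets: one to agents via agent_id, one to tickets itself via blocked_by. Both are LEFT so every ticket is preserved.
Match against agents:
  - ticket 1 (Crash on save): agent_id=3 -> matches Frank
  - ticket 2 (Race condition): agent_id=NULL, no match -> kept with NULL
  - ticket 3 (Bad redirect): agent_id=6 -> matches Pete
  - ticket 4 (Off by one): agent_id=5 -> matches Mia
  - ticket 5 (Export error): agent_id=6 -> matches Pete
  - ticket 6 (Login fails): agent_id=4 -> matches Xander
  - ticket 7 (Timeout error): agent_id=4 -> matches Xander
  - ticket 8 (Stale cache): agent_id=5 -> matches Mia
Match against tickets (self):
  - ticket 1 (Crash on save): blocked_by=NULL -> NULL
  - ticket 2 (Race condition): blocked_by=1 -> Crash on save
  - ticket 3 (Bad redirect): blocked_by=NULL -> NULL
  - ticket 4 (Off by one): blocked_by=2 -> Race condition
  - ticket 5 (Export error): blocked_by=2 -> Race condition
  - ticket 6 (Login fails): blocked_by=2 -> Race condition
  - ticket 7 (Timeout error): blocked_by=2 -> Race condition
  - ticket 8 (Stale cache): blocked_by=4 -> Off by one

SQL:
SELECT a.title, b.name AS agent, c.title AS blocked_by
FROM tickets a
LEFT JOIN agents b ON a.agent_id = b.id
LEFT JOIN tickets c ON a.blocked_by = c.id

Result:
title          | agent  | blocked_by    
---------------+--------+---------------
Crash on save  | Frank  | NULL          
Race condition | NULL   | Crash on save 
Bad redirect   | Pete   | NULL          
Off by one     | Mia    | Race condition
Export error   | Pete   | Race condition
Login fails    | Xander | Race condition
Timeout error  | Xander | Race condition
Stale cache    | Mia    | Off by one    


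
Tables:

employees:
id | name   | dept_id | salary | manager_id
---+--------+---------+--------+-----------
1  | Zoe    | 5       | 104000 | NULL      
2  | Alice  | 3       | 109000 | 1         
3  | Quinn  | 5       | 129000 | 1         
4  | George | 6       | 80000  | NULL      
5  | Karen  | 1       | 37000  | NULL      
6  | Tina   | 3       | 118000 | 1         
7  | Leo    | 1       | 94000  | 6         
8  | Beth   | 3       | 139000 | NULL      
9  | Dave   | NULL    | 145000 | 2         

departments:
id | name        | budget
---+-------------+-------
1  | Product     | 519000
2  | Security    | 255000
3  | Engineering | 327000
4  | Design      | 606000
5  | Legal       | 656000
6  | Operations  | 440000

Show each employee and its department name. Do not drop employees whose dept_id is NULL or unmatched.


LEFT JOIN keeps every row from employees (the left table); where dept_id has no match in departments, the department columns become NULL. Walk through each employee:
  - employee 1 (Zoe): dept_id=5 -> matches Legal
  - employee 2 (Alice): dept_id=3 -> matches Engineering
  - employee 3 (Quinn): dept_id=5 -> matches Legal
  - employee 4 (George): dept_id=6 -> matches Operations
  - employee 5 (Karen): dept_id=1 -> matches Product
  - employee 6 (Tina): dept_id=3 -> matches Engineering
  - employee 7 (Leo): dept_id=1 -> matches Product
  - employee 8 (Beth): dept_id=3 -> matches Engineering
  - employee 9 (Dave): dept_id=NULL, no match -> kept with NULL
All 9 rows appear; 1 has NULL department.

SQL:
SELECT a.name, b.name AS department
FROM employees a
LEFT JOIN departments b ON a.dept_id = b.id

Result:
name   | department 
-------+------------
Zoe    | Legal      
Alice  | Engineering
Quinn  | Legal      
George | Operations 
Karen  | Product    
Tina   | Engineering
Leo    | Product    
Beth   | Engineering
Dave   | NULL       


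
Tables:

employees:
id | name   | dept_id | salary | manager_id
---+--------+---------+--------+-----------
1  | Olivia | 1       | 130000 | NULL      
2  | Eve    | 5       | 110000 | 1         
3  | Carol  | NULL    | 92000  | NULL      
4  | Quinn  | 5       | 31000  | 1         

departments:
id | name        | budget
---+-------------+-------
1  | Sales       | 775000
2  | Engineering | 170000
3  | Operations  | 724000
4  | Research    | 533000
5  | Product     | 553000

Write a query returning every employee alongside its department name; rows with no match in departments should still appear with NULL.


LEFT JOIN keeps every row from employees (the left table); where dept_id has no match in departments, the department columns become NULL. Walk through each employee:
  - employee 1 (Olivia): dept_id=1 -> matches Sales
  - employee 2 (Eve): dept_id=5 -> matches Product
  - employee 3 (Carol): dept_id=NULL, no match -> kept with NULL
  - employee 4 (Quinn): dept_id=5 -> matches Product
All 4 rows appear; 1 has NULL department.

SQL:
SELECT a.name, b.name AS department
FROM employees a
LEFT JOIN departments b ON a.dept_id = b.id

Result:
name   | department
-------+-----------
Olivia | Sales     
Eve    | Product   
Carol  | NULL      
Quinn  | Product   


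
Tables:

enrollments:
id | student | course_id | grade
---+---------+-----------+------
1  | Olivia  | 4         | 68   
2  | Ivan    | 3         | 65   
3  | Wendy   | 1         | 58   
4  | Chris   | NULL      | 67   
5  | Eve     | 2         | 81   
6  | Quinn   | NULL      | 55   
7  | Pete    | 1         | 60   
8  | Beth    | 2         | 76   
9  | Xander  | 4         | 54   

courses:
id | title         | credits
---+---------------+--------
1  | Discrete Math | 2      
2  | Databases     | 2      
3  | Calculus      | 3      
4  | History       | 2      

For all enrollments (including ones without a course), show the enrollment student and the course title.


LEFT JOIN keeps every row from enrollments (the left table); where course_id has no match in courses, the course columns become NULL. Walk through each enrollment:
  - enrollment 1 (Olivia): course_id=4 -> matches History
  - enrollment 2 (Ivan): course_id=3 -> matches Calculus
  - enrollment 3 (Wendy): course_id=1 -> matches Discrete Math
  - enrollment 4 (Chris): course_id=NULL, no match -> kept with NULL
  - enrollment 5 (Eve): course_id=2 -> matches Databases
  - enrollment 6 (Quinn): course_id=NULL, no match -> kept with NULL
  - enrollment 7 (Pete): course_id=1 -> matches Discrete Math
  - enrollment 8 (Beth): course_id=2 -> matches Databases
  - enrollment 9 (Xander): course_id=4 -> matches History
All 9 rows appear; 2 have NULL course.

SQL:
SELECT a.student, b.title AS course
FROM enrollments a
LEFT JOIN courses b ON a.course_id = b.id

Result:
student | course       
--------+--------------
Olivia  | History      
Ivan    | Calculus     
Wendy   | Discrete Math
Chris   | NULL         
Eve     | Databases    
Quinn   | NULL         
Pete    | Discrete Math
Beth    | Databases    
Xander  | History      


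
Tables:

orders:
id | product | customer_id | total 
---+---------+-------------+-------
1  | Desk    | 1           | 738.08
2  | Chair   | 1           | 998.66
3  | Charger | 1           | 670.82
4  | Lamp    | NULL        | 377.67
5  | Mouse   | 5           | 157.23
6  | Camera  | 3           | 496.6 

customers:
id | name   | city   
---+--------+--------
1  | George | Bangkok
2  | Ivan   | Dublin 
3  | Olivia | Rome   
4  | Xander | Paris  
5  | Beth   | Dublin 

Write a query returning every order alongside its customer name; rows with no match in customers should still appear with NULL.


LEFT JOIN keeps every row from orders (the left table); where customer_id has no match in customers, the customer columns become NULL. Walk through each order:
  - order 1 (Desk): customer_id=1 -> matches George
  - order 2 (Chair): customer_id=1 -> matches George
  - order 3 (Charger): customer_id=1 -> matches George
  - order 4 (Lamp): customer_id=NULL, no match -> kept with NULL
  - order 5 (Mouse): customer_id=5 -> matches Beth
  - order 6 (Camera): customer_id=3 -> matches Olivia
All 6 rows appear; 1 has NULL customer.

SQL:
SELECT a.product, b.name AS customer
FROM orders a
LEFT JOIN customers b ON a.customer_id = b.id

Result:
product | customer
--------+---------
Desk    | George  
Chair   | George  
Charger | George  
Lamp    | NULL    
Mouse   | Beth    
Camera  | Olivia  


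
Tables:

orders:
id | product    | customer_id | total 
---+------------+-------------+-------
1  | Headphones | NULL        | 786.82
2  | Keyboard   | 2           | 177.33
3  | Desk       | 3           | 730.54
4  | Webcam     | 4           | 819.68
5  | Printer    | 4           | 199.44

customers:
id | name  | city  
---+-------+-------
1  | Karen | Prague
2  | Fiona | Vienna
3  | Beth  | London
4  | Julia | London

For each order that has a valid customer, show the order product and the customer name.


INNER JOIN keeps only orders rows whose customer_id matches an id in customers. Walk through each order:
  - order 1 (Headphones): customer_id=NULL, no match -> dropped
  - order 2 (Keyboard): customer_id=2 -> matches Fiona
  - order 3 (Desk): customer_id=3 -> matches Beth
  - order 4 (Webcam): customer_id=4 -> matches Julia
  - order 5 (Printer): customer_id=4 -> matches Julia
So 1 of 5 rows is dropped.

SQL:
SELECT a.product, b.name AS customer
FROM orders a
INNER JOIN customers b ON a.customer_id = b.id

Result:
product  | customer
---------+---------
Keyboard | Fiona   
Desk     | Beth    
Webcam   | Julia   
Printer  | Julia   


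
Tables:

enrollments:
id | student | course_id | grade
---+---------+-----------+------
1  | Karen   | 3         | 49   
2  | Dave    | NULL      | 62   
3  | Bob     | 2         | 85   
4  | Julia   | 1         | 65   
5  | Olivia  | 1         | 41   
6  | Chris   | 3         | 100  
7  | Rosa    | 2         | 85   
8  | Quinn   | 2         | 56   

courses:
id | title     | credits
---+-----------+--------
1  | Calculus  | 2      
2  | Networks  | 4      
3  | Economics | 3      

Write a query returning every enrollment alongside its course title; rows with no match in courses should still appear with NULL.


LEFT JOIN keeps every row from enrollments (the left table); where course_id has no match in courses, the course columns become NULL. Walk through each enrollment:
  - enrollment 1 (Karen): course_id=3 -> matches Economics
  - enrollment 2 (Dave): course_id=NULL, no match -> kept with NULL
  - enrollment 3 (Bob): course_id=2 -> matches Networks
  - enrollment 4 (Julia): course_id=1 -> matches Calculus
  - enrollment 5 (Olivia): course_id=1 -> matches Calculus
  - enrollment 6 (Chris): course_id=3 -> matches Economics
  - enrollment 7 (Rosa): course_id=2 -> matches Networks
  - enrollment 8 (Quinn): course_id=2 -> matches Networks
All 8 rows appear; 1 has NULL course.

SQL:
SELECT a.student, b.title AS course
FROM enrollments a
LEFT JOIN courses b ON a.course_id = b.id

Result:
student | course   
--------+----------
Karen   | Economics
Dave    | NULL     
Bob     | Networks 
Julia   | Calculus 
Olivia  | Calculus 
Chris   | Economics
Rosa    | Networks 
Quinn   | Networks 


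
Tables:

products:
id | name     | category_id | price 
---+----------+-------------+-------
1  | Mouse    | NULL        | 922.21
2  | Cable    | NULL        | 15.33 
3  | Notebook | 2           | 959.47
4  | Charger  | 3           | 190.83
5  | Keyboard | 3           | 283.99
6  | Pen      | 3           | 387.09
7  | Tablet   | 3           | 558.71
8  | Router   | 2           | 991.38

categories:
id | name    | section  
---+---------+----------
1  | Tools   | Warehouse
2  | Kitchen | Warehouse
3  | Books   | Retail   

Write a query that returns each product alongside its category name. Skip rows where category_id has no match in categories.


INNER JOIN keeps only products rows whose category_id matches an id in categories. Walk through each product:
  - product 1 (Mouse): category_id=NULL, no match -> dropped
  - product 2 (Cable): category_id=NULL, no match -> dropped
  - product 3 (Notebook): category_id=2 -> matches Kitchen
  - product 4 (Charger): category_id=3 -> matches Books
  - product 5 (Keyboard): category_id=3 -> matches Books
  - product 6 (Pen): category_id=3 -> matches Books
  - product 7 (Tablet): category_id=3 -> matches Books
  - product 8 (Router): category_id=2 -> matches Kitchen
So 2 of 8 rows are dropped.

SQL:
SELECT a.name, b.name AS category
FROM products a
INNER JOIN categories b ON a.category_id = b.id

Result:
name     | category
---------+---------
Notebook | Kitchen 
Charger  | Books   
Keyboard | Books   
Pen      | Books   
Tablet   | Books   
Router   | Kitchen 


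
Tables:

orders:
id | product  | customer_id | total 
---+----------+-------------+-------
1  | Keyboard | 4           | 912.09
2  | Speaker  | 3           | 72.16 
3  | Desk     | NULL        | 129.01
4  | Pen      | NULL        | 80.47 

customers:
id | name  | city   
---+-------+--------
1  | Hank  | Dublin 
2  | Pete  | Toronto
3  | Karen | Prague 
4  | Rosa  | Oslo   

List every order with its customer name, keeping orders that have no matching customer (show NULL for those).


LEFT JOIN keeps every row from orders (the left table); where customer_id has no match in customers, the customer columns become NULL. Walk through each order:
  - order 1 (Keyboard): customer_id=4 -> matches Rosa
  - order 2 (Speaker): customer_id=3 -> matches Karen
  - order 3 (Desk): customer_id=NULL, no match -> kept with NULL
  - order 4 (Pen): customer_id=NULL, no match -> kept with NULL
All 4 rows appear; 2 have NULL customer.

SQL:
SELECT a.product, b.name AS customer
FROM orders a
LEFT JOIN customers b ON a.customer_id = b.id

Result:
product  | customer
---------+---------
Keyboard | Rosa    
Speaker  | Karen   
Desk     | NULL    
Pen      | NULL    


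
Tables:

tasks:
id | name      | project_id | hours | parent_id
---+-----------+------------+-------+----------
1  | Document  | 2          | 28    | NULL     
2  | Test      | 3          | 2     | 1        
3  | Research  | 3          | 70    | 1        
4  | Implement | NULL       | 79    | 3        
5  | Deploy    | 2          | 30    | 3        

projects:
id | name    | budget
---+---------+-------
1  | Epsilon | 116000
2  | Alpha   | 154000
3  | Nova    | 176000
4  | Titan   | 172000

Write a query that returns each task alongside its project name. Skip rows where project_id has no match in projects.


INNER JOIN keeps only tasks rows whose project_id matches an id in projects. Walk through each task:
  - task 1 (Document): project_id=2 -> matches Alpha
  - task 2 (Test): project_id=3 -> matches Nova
  - task 3 (Research): project_id=3 -> matches Nova
  - task 4 (Implement): project_id=NULL, no match -> dropped
  - task 5 (Deploy): project_id=2 -> matches Alpha
So 1 of 5 rows is dropped.

SQL:
SELECT a.name, b.name AS project
FROM tasks a
INNER JOIN projects b ON a.project_id = b.id

Result:
name     | project
---------+--------
Document | Alpha  
Test     | Nova   
Research | Nova   
Deploy   | Alpha  


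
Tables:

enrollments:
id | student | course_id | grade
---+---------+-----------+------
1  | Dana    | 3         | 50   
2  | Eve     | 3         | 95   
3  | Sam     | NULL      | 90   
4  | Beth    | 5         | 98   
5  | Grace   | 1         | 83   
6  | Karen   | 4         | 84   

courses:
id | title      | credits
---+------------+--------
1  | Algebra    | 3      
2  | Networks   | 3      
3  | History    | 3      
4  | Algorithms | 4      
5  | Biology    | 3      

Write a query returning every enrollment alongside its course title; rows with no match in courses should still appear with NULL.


LEFT JOIN keeps every row from enrollments (the left table); where course_id has no match in courses, the course columns become NULL. Walk through each enrollment:
  - enrollment 1 (Dana): course_id=3 -> matches History
  - enrollment 2 (Eve): course_id=3 -> matches History
  - enrollment 3 (Sam): course_id=NULL, no match -> kept with NULL
  - enrollment 4 (Beth): course_id=5 -> matches Biology
  - enrollment 5 (Grace): course_id=1 -> matches Algebra
  - enrollment 6 (Karen): course_id=4 -> matches Algorithms
All 6 rows appear; 1 has NULL course.

SQL:
SELECT a.student, b.title AS course
FROM enrollments a
LEFT JOIN courses b ON a.course_id = b.id

Result:
student | course    
--------+-----------
Dana    | History   
Eve     | History   
Sam     | NULL      
Beth    | Biology   
Grace   | Algebra   
Karen   | Algorithms


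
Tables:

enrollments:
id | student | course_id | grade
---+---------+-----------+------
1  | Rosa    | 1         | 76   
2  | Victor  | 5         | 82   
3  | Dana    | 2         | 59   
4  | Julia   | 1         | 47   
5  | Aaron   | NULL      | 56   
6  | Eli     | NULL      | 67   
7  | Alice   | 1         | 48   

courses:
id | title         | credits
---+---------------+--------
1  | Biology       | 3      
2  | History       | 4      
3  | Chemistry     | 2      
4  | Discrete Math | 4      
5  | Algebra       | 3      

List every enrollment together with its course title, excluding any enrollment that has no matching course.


INNER JOIN keeps only enrollments rows whose course_id matches an id in courses. Walk through each enrollment:
  - enrollment 1 (Rosa): course_id=1 -> matches Biology
  - enrollment 2 (Victor): course_id=5 -> matches Algebra
  - enrollment 3 (Dana): course_id=2 -> matches History
  - enrollment 4 (Julia): course_id=1 -> matches Biology
  - enrollment 5 (Aaron): course_id=NULL, no match -> dropped
  - enrollment 6 (Eli): course_id=NULL, no match -> dropped
  - enrollment 7 (Alice): course_id=1 -> matches Biology
So 2 of 7 rows are dropped.

SQL:
SELECT a.student, b.title AS course
FROM enrollments a
INNER JOIN courses b ON a.course_id = b.id

Result:
student | course 
--------+--------
Rosa    | Biology
Victor  | Algebra
Dana    | History
Julia   | Biology
Alice   | Biology


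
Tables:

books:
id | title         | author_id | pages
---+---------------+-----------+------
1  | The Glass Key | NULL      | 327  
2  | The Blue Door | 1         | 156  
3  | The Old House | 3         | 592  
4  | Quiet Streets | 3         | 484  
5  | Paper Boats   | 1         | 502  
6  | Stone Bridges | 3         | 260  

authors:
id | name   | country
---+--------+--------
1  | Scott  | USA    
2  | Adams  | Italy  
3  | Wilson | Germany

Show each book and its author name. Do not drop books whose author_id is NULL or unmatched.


LEFT JOIN keeps every row from books (the left table); where author_id has no match in authors, the author columns become NULL. Walk through each book:
  - book 1 (The Glass Key): author_id=NULL, no match -> kept with NULL
  - book 2 (The Blue Door): author_id=1 -> matches Scott
  - book 3 (The Old House): author_id=3 -> matches Wilson
  - book 4 (Quiet Streets): author_id=3 -> matches Wilson
  - book 5 (Paper Boats): author_id=1 -> matches Scott
  - book 6 (Stone Bridges): author_id=3 -> matches Wilson
All 6 rows appear; 1 has NULL author.

SQL:
SELECT a.title, b.name AS author
FROM books a
LEFT JOIN authors b ON a.author_id = b.id

Result:
title         | author
--------------+-------
The Glass Key | NULL  
The Blue Door | Scott 
The Old House | Wilson
Quiet Streets | Wilson
Paper Boats   | Scott 
Stone Bridges | Wilson


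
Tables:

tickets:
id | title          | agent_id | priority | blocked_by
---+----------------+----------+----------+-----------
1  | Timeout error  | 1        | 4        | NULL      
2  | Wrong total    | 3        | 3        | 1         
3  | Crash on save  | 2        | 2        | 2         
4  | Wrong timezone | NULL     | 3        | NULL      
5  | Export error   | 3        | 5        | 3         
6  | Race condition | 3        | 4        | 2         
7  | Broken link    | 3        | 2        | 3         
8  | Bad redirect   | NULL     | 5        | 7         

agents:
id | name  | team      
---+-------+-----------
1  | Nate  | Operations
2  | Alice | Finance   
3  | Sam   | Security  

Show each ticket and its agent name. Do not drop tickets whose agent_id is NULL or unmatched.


LEFT JOIN keeps every row from tickets (the left table); where agent_id has no match in agents, the agent columns become NULL. Walk through each ticket:
  - ticket 1 (Timeout error): agent_id=1 -> matches Nate
  - ticket 2 (Wrong total): agent_id=3 -> matches Sam
  - ticket 3 (Crash on save): agent_id=2 -> matches Alice
  - ticket 4 (Wrong timezone): agent_id=NULL, no match -> kept with NULL
  - ticket 5 (Export error): agent_id=3 -> matches Sam
  - ticket 6 (Race condition): agent_id=3 -> matches Sam
  - ticket 7 (Broken link): agent_id=3 -> matches Sam
  - ticket 8 (Bad redirect): agent_id=NULL, no match -> kept with NULL
All 8 rows appear; 2 have NULL agent.

SQL:
SELECT a.title, b.name AS agent
FROM tickets a
LEFT JOIN agents b ON a.agent_id = b.id

Result:
title          | agent
---------------+------
Timeout error  | Nate 
Wrong total    | Sam  
Crash on save  | Alice
Wrong timezone | NULL 
Export error   | Sam  
Race condition | Sam  
Broken link    | Sam  
Bad redirect   | NULL 


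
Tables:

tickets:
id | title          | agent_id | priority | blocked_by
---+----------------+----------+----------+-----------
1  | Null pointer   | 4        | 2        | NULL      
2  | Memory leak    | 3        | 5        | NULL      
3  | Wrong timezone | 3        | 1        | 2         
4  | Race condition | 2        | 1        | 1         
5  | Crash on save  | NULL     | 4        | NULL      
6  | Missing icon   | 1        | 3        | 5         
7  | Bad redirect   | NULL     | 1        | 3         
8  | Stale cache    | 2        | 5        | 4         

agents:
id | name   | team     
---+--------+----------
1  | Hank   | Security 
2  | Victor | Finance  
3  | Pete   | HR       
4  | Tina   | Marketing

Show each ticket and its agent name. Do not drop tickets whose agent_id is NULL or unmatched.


LEFT JOIN keeps every row from tickets (the left table); where agent_id has no match in agents, the agent columns become NULL. Walk through each ticket:
  - ticket 1 (Null pointer): agent_id=4 -> matches Tina
  - ticket 2 (Memory leak): agent_id=3 -> matches Pete
  - ticket 3 (Wrong timezone): agent_id=3 -> matches Pete
  - ticket 4 (Race condition): agent_id=2 -> matches Victor
  - ticket 5 (Crash on save): agent_id=NULL, no match -> kept with NULL
  - ticket 6 (Missing icon): agent_id=1 -> matches Hank
  - ticket 7 (Bad redirect): agent_id=NULL, no match -> kept with NULL
  - ticket 8 (Stale cache): agent_id=2 -> matches Victor
All 8 rows appear; 2 have NULL agent.

SQL:
SELECT a.title, b.name AS agent
FROM tickets a
LEFT JOIN agents b ON a.agent_id = b.id

Result:
title          | agent 
---------------+-------
Null pointer   | Tina  
Memory leak    | Pete  
Wrong timezone | Pete  
Race condition | Victor
Crash on save  | NULL  
Missing icon   | Hank  
Bad redirect   | NULL  
Stale cache    | Victor


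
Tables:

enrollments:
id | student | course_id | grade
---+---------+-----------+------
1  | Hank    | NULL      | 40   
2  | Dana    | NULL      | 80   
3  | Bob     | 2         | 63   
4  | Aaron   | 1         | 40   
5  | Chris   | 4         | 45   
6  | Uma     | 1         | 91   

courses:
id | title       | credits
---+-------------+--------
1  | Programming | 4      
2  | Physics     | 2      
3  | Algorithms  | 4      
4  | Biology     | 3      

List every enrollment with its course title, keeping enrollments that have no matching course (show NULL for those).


LEFT JOIN keeps every row from enrollments (the left table); where course_id has no match in courses, the course columns become NULL. Walk through each enrollment:
  - enrollment 1 (Hank): course_id=NULL, no match -> kept with NULL
  - enrollment 2 (Dana): course_id=NULL, no match -> kept with NULL
  - enrollment 3 (Bob): course_id=2 -> matches Physics
  - enrollment 4 (Aaron): course_id=1 -> matches Programming
  - enrollment 5 (Chris): course_id=4 -> matches Biology
  - enrollment 6 (Uma): course_id=1 -> matches Programming
All 6 rows appear; 2 have NULL course.

SQL:
SELECT a.student, b.title AS course
FROM enrollments a
LEFT JOIN courses b ON a.course_id = b.id

Result:
student | course     
--------+------------
Hank    | NULL       
Dana    | NULL       
Bob     | Physics    
Aaron   | Programming
Chris   | Biology    
Uma     | Programming


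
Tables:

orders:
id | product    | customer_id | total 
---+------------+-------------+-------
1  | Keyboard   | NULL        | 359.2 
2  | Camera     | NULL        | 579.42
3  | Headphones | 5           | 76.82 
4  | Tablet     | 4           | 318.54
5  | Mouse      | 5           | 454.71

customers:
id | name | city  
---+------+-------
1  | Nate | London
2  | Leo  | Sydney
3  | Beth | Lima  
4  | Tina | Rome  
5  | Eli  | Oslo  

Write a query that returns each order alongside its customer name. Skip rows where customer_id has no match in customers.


INNER JOIN keeps only orders rows whose customer_id matches an id in customers. Walk through each order:
  - order 1 (Keyboard): customer_id=NULL, no match -> dropped
  - order 2 (Camera): customer_id=NULL, no match -> dropped
  - order 3 (Headphones): customer_id=5 -> matches Eli
  - order 4 (Tablet): customer_id=4 -> matches Tina
  - order 5 (Mouse): customer_id=5 -> matches Eli
So 2 of 5 rows are dropped.

SQL:
SELECT a.product, b.name AS customer
FROM orders a
INNER JOIN customers b ON a.customer_id = b.id

Result:
product    | customer
-----------+---------
Headphones | Eli     
Tablet     | Tina    
Mouse      | Eli     


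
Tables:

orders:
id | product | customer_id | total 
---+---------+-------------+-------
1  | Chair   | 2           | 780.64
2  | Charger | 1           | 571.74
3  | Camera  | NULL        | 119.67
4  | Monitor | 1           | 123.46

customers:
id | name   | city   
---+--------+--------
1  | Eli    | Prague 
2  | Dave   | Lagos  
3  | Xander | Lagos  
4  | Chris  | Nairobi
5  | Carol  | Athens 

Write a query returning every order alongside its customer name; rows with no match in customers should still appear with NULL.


LEFT JOIN keeps every row from orders (the left table); where customer_id has no match in customers, the customer columns become NULL. Walk through each order:
  - order 1 (Chair): customer_id=2 -> matches Dave
  - order 2 (Charger): customer_id=1 -> matches Eli
  - order 3 (Camera): customer_id=NULL, no match -> kept with NULL
  - order 4 (Monitor): customer_id=1 -> matches Eli
All 4 rows appear; 1 has NULL customer.

SQL:
SELECT a.product, b.name AS customer
FROM orders a
LEFT JOIN customers b ON a.customer_id = b.id

Result:
product | customer
--------+---------
Chair   | Dave    
Charger | Eli     
Camera  | NULL    
Monitor | Eli     


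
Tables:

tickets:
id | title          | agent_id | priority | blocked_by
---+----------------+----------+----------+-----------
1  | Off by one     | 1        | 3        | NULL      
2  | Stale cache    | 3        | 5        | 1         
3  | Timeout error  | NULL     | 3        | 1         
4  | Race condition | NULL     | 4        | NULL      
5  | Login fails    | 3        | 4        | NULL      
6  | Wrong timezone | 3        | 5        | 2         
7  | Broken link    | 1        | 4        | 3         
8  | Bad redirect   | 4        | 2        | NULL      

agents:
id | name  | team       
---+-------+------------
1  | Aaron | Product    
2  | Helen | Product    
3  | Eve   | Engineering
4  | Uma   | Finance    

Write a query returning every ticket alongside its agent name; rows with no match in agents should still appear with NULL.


LEFT JOIN keeps every row from tickets (the left table); where agent_id has no match in agents, the agent columns become NULL. Walk through each ticket:
  - ticket 1 (Off by one): agent_id=1 -> matches Aaron
  - ticket 2 (Stale cache): agent_id=3 -> matches Eve
  - ticket 3 (Timeout error): agent_id=NULL, no match -> kept with NULL
  - ticket 4 (Race condition): agent_id=NULL, no match -> kept with NULL
  - ticket 5 (Login fails): agent_id=3 -> matches Eve
  - ticket 6 (Wrong timezone): agent_id=3 -> matches Eve
  - ticket 7 (Broken link): agent_id=1 -> matches Aaron
  - ticket 8 (Bad redirect): agent_id=4 -> matches Uma
All 8 rows appear; 2 have NULL agent.

SQL:
SELECT a.title, b.name AS agent
FROM tickets a
LEFT JOIN agents b ON a.agent_id = b.id

Result:
title          | agent
---------------+------
Off by one     | Aaron
Stale cache    | Eve  
Timeout error  | NULL 
Race condition | NULL 
Login fails    | Eve  
Wrong timezone | Eve  
Broken link    | Aaron
Bad redirect   | Uma  


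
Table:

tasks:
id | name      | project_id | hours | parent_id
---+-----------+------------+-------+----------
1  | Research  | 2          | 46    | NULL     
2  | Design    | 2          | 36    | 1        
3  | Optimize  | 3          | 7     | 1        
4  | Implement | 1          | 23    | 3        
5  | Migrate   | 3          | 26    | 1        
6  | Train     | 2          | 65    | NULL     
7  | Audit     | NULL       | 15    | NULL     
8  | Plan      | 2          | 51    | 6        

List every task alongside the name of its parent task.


This is a self-join: tasks is joined to a second copy of itself, matching each row's parent_id to another row's id. Use LEFT JOIN so rows with parent_id=NULL are kept.
  - task 1 (Research): parent_id=NULL -> NULL
  - task 2 (Design): parent_id=1 -> Research
  - task 3 (Optimize): parent_id=1 -> Research
  - task 4 (Implement): parent_id=3 -> Optimize
  - task 5 (Migrate): parent_id=1 -> Research
  - task 6 (Train): parent_id=NULL -> NULL
  - task 7 (Audit): parent_id=NULL -> NULL
  - task 8 (Plan): parent_id=6 -> Train

SQL:
SELECT a.name AS item, b.name AS parent
FROM tasks a
LEFT JOIN tasks b ON a.parent_id = b.id

Result:
item      | parent  
----------+---------
Research  | NULL    
Design    | Research
Optimize  | Research
Implement | Optimize
Migrate   | Research
Train     | NULL    
Audit     | NULL    
Plan      | Train   
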